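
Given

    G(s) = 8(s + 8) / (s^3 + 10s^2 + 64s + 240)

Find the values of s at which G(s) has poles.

s = -6, -2 ± 6j

The poles are the roots of the denominator s^3 + 10s^2 + 64s + 240 = 0.
Trying s = -6: the polynomial evaluates to 0, so (s + 6) is a factor.
Dividing out leaves s^2 + 4s + 40 = 0.
The quadratic formula then gives s = -2 ± 6j.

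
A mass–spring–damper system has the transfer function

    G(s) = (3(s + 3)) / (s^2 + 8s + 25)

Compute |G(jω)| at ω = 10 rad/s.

Substitute s = j10: numerator = 9 + j30, denominator = -75 + j80.
|G(j10)| = |9 + j30| / |-75 + j80| = 31.321 / 109.66 ≈ 0.2856.

|G(j10)| ≈ 0.2856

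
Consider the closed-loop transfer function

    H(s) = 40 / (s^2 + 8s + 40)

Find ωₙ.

Compare the denominator to the standard form s^2 + 2ζωₙs + ωₙ².
ωₙ² = 40, so ωₙ = √40 ≈ 6.325 rad/s.

ωₙ ≈ 6.325 rad/s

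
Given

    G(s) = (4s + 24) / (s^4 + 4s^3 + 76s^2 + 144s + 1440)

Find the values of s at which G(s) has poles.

s = ±6j, -2 ± 6j

The poles are the roots of the denominator s^4 + 4s^3 + 76s^2 + 144s + 1440 = 0.
No real roots exist; factor into two real quadratics: (s^2 + 36)(s^2 + 4s + 40) = 0.
Each quadratic gives a conjugate pair via the quadratic formula.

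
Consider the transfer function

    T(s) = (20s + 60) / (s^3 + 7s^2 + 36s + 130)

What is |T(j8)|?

Substitute s = j8: numerator = 60 + j160, denominator = -318 - j224.
|T(j8)| = |60 + j160| / |-318 - j224| = 170.88 / 388.97 ≈ 0.4393.

|T(j8)| ≈ 0.4393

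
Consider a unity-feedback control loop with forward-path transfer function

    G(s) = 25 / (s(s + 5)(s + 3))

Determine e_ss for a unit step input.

G(s) has one pole at the origin.
This is a Type 1 system; for a step input the steady-state error is zero.

e_ss = 0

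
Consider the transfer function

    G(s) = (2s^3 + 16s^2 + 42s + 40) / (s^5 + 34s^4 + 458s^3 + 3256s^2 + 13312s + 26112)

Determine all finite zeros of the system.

s = -4, -2 + j, -2 - j

Set the numerator to zero: 2s^3 + 16s^2 + 42s + 40 = 0, i.e. 2·(s^3 + 8s^2 + 21s + 20) = 0.
Factoring: (s + 4)(s^2 + 4s + 5) = 0.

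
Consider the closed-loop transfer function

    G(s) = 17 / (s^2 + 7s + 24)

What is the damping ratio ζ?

Compare the denominator to the standard form s^2 + 2ζωₙs + ωₙ².
ωₙ² = 24, so ωₙ = √24 ≈ 4.899 rad/s.
2ζωₙ = 7, so ζ = 7/(2·√24) ≈ 0.7144.

ζ ≈ 0.7144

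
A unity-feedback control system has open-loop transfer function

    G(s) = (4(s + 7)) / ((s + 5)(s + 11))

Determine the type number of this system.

Type 0

The denominator has no factor of s at the origin — no free integrator — so this is a Type 0 system.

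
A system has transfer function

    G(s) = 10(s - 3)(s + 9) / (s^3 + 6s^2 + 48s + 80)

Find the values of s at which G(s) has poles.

s = -2 + 6j, -2 - 6j, -2

The poles are the roots of the denominator s^3 + 6s^2 + 48s + 80 = 0.
Trying s = -2: the polynomial evaluates to 0, so (s + 2) is a factor.
Dividing out leaves s^2 + 4s + 40 = 0.
The quadratic formula then gives s = -2 ± 6j.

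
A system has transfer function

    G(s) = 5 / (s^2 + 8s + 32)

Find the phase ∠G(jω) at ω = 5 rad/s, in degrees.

At s = j5: numerator = 5, denominator = 7 + j40.
∠G = ∠num − ∠den = 0° − (80.074°) = -80.07°.

∠G(j5) ≈ -80.07°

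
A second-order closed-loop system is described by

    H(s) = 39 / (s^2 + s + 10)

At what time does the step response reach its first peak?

t_p ≈ 1.006 s

Comparing s^2 + s + 10 to s^2 + 2ζωₙs + ωₙ²: ωₙ = √10 ≈ 3.162 rad/s and ζ = 1/(2·√10) ≈ 0.1581.
ζωₙ = 1/2 = 0.5, so ω_d = ωₙ√(1−ζ²) = √(ωₙ² − (ζωₙ)²) = √(10 − 0.5²) = √9.75 ≈ 3.122 rad/s.
t_p = π/ω_d = π/3.122 ≈ 1.006 s.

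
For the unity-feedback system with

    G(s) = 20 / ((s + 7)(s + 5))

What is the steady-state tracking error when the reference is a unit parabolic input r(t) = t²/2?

e_ss = ∞

G(s) has no poles at the origin.
This is a Type 0 system; Ka = lim_{s→0} s^2·G(s) = 0, so the steady-state error for a parabola input is infinite.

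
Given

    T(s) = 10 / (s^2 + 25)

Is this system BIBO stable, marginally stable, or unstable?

The denominator s^2 + 25 factors as (s^2 + 25), giving poles at s = 5j, -5j.
Since the simple pole(s) at s = 5j, -5j lie on the jω-axis with none in the right half-plane, the system is marginally stable.

marginally stable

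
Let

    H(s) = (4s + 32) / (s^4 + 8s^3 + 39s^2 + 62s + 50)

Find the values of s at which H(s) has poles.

s = -3 ± 4j, -1 ± j

The poles are the roots of the denominator s^4 + 8s^3 + 39s^2 + 62s + 50 = 0.
No real roots exist; factor into two real quadratics: (s^2 + 6s + 25)(s^2 + 2s + 2) = 0.
Each quadratic gives a conjugate pair via the quadratic formula.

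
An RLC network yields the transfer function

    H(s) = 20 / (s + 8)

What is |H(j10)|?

Substitute s = j10: numerator = 20, denominator = 8 + j10.
|H(j10)| = |20| / |8 + j10| = 20 / 12.806 ≈ 1.562.

|H(j10)| ≈ 1.562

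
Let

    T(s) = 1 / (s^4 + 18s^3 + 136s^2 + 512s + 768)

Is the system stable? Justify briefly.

stable

The denominator s^4 + 18s^3 + 136s^2 + 512s + 768 factors as (s + 4)(s^2 + 8s + 32)(s + 6), giving poles at s = -4, -4 ± 4j, -6.
Since all poles lie strictly in the left half-plane, the system is stable.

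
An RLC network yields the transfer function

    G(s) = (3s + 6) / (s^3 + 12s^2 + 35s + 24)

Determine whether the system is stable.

stable

The denominator s^3 + 12s^2 + 35s + 24 factors as (s + 1)(s + 8)(s + 3), giving poles at s = -1, -8, -3.
Since all poles lie strictly in the left half-plane, the system is stable.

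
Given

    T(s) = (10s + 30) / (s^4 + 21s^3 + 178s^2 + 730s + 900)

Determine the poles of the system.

The poles are the roots of the denominator s^4 + 21s^3 + 178s^2 + 730s + 900 = 0.
Trying s = -2: the polynomial evaluates to 0, so (s + 2) is a factor.
Dividing out leaves s^3 + 19s^2 + 140s + 450 = 0.
This factors further as (s^2 + 10s + 50)(s + 9) = 0.

s = -5 + 5j, -5 - 5j, -2, -9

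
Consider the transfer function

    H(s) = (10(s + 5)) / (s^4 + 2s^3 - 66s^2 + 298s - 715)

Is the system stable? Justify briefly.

unstable

The denominator s^4 + 2s^3 - 66s^2 + 298s - 715 factors as (s^2 - 4s + 13)(s + 11)(s - 5), giving poles at s = 2 + 3j, 2 - 3j, -11, 5.
Since the pole(s) at s = 2 ± 3j, 5 lie in the right half-plane, the system is unstable.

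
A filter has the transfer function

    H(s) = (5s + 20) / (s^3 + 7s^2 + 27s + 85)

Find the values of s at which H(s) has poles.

The poles are the roots of the denominator s^3 + 7s^2 + 27s + 85 = 0.
Trying s = -5: the polynomial evaluates to 0, so (s + 5) is a factor.
Dividing out leaves s^2 + 2s + 17 = 0.
The quadratic formula then gives s = -1 ± 4j.

s = -1 ± 4j, -5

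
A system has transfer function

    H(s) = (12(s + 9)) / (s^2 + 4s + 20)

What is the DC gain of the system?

At s = 0 each factor (s + a) contributes a and each (s^2 + bs + c) contributes c.
H(0) = 12·(9) / ((20)) = 108/20 = 27/5.

H(0) = 27/5 ≈ 5.400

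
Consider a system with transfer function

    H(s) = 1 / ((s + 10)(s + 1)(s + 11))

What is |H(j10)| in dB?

|H(j10)|_dB ≈ -66.5 dB

Substitute s = j10: numerator = 1, denominator = -2090 + j310.
|H(j10)| = |1| / |-2090 + j310| = 1 / 2112.9 ≈ 0.0004733.
In decibels: 20·log₁₀(0.0004733) ≈ -66.5 dB.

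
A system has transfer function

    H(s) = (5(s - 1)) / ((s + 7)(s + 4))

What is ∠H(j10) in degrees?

∠H(j10) ≈ -27.50°

At s = j10: numerator = -5 + j50, denominator = -72 + j110.
∠H = ∠num − ∠den = 95.711° − (123.21°) = -27.50°.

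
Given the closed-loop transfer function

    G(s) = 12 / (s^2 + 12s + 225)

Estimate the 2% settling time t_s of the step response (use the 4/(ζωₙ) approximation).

Comparing s^2 + 12s + 225 to s^2 + 2ζωₙs + ωₙ²: ωₙ = 15 rad/s and ζ = 12/(2·15) = 0.4.
ζωₙ = 12/2 = 6, so t_s ≈ 4/(ζωₙ) = 4/6 ≈ 0.6667 s.

t_s ≈ 0.6667 s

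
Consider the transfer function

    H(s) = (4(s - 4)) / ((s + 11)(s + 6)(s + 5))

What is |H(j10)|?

Substitute s = j10: numerator = -16 + j40, denominator = -1870 + j510.
|H(j10)| = |-16 + j40| / |-1870 + j510| = 43.081 / 1938.3 ≈ 0.02223.

|H(j10)| ≈ 0.02223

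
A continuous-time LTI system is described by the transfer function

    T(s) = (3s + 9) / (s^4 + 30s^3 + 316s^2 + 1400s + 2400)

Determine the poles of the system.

The poles are the roots of the denominator s^4 + 30s^3 + 316s^2 + 1400s + 2400 = 0.
Trying s = -10: the polynomial evaluates to 0, so (s + 10) is a factor.
Dividing out leaves s^3 + 20s^2 + 116s + 240 = 0.
This factors further as (s^2 + 8s + 20)(s + 12) = 0.

s = -4 ± 2j, -10, -12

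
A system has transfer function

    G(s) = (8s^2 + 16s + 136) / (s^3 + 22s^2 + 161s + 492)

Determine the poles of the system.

The poles are the roots of the denominator s^3 + 22s^2 + 161s + 492 = 0.
Trying s = -12: the polynomial evaluates to 0, so (s + 12) is a factor.
Dividing out leaves s^2 + 10s + 41 = 0.
The quadratic formula then gives s = -5 ± 4j.

s = -5 + 4j, -5 - 4j, -12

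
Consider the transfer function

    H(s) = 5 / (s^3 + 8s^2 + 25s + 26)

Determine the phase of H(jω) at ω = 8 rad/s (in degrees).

At s = j8: numerator = 5, denominator = -486 - j312.
∠H = ∠num − ∠den = 0° − (-147.30°) = 147.3°.

∠H(j8) ≈ 147.3°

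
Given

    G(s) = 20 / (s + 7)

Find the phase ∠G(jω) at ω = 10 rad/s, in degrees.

At s = j10: numerator = 20, denominator = 7 + j10.
∠G = ∠num − ∠den = 0° − (55.008°) = -55.01°.

∠G(j10) ≈ -55.01°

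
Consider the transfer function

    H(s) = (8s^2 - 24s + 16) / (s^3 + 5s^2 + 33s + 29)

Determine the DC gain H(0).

H(0) = 16/29 ≈ 0.5517

Set s = 0: H(0) = (16) / (29) = 16/29.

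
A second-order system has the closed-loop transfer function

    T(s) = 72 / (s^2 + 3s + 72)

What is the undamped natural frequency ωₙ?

Compare the denominator to the standard form s^2 + 2ζωₙs + ωₙ².
ωₙ² = 72, so ωₙ = √72 ≈ 8.485 rad/s.

ωₙ ≈ 8.485 rad/s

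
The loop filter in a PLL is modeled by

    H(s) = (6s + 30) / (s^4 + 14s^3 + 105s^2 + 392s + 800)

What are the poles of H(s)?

s = -4 + 4j, -4 - 4j, -3 + 4j, -3 - 4j

The poles are the roots of the denominator s^4 + 14s^3 + 105s^2 + 392s + 800 = 0.
No real roots exist; factor into two real quadratics: (s^2 + 8s + 32)(s^2 + 6s + 25) = 0.
Each quadratic gives a conjugate pair via the quadratic formula.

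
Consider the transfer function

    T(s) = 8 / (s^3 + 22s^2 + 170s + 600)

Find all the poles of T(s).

The poles are the roots of the denominator s^3 + 22s^2 + 170s + 600 = 0.
Trying s = -12: the polynomial evaluates to 0, so (s + 12) is a factor.
Dividing out leaves s^2 + 10s + 50 = 0.
The quadratic formula then gives s = -5 ± 5j.

s = -5 + 5j, -5 - 5j, -12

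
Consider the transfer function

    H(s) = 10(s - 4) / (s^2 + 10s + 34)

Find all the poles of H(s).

s = -5 ± 3j

The poles are the roots of the denominator s^2 + 10s + 34 = 0.
Using the quadratic formula: s = (-10 ± √(-36))/2 = -5 ± 3j.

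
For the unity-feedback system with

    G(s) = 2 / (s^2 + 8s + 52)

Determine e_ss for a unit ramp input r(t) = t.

e_ss = ∞

G(s) has no poles at the origin.
This is a Type 0 system; Kv = lim_{s→0} s·G(s) = 0, so the steady-state error for a ramp input is infinite.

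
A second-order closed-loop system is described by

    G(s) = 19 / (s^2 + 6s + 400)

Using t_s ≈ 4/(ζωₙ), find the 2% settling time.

Comparing s^2 + 6s + 400 to s^2 + 2ζωₙs + ωₙ²: ωₙ = 20 rad/s and ζ = 6/(2·20) = 0.15.
ζωₙ = 6/2 = 3, so t_s ≈ 4/(ζωₙ) = 4/3 ≈ 1.333 s.

t_s ≈ 1.333 s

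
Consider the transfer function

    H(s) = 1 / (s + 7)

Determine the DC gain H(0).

At s = 0 each factor (s + a) contributes a and each (s^2 + bs + c) contributes c.
H(0) = 1·1 / ((7)) = 1/7 = 1/7.

H(0) = 1/7 ≈ 0.1429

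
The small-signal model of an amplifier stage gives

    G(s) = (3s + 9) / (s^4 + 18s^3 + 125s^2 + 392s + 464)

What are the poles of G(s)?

The poles are the roots of the denominator s^4 + 18s^3 + 125s^2 + 392s + 464 = 0.
Trying s = -4: the polynomial evaluates to 0, so (s + 4) is a factor.
Dividing out leaves s^3 + 14s^2 + 69s + 116 = 0.
This factors further as (s^2 + 10s + 29)(s + 4) = 0.

s = -5 + 2j, -5 - 2j, -4, -4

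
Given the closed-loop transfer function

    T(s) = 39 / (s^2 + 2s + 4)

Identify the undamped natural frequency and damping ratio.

ωₙ = 2 rad/s, ζ = 0.5

Compare the denominator to the standard form s^2 + 2ζωₙs + ωₙ².
ωₙ² = 4, so ωₙ = 2 rad/s.
2ζωₙ = 2, so ζ = 2/(2·2) = 0.5.
With ζ = 0.5 the response is underdamped.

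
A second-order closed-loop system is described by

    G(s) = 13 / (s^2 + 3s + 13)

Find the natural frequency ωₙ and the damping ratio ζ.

ωₙ ≈ 3.606 rad/s, ζ ≈ 0.4160

Compare the denominator to the standard form s^2 + 2ζωₙs + ωₙ².
ωₙ² = 13, so ωₙ = √13 ≈ 3.606 rad/s.
2ζωₙ = 3, so ζ = 3/(2·√13) ≈ 0.4160.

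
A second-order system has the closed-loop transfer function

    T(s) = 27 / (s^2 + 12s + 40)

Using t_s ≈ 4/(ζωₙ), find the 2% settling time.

Comparing s^2 + 12s + 40 to s^2 + 2ζωₙs + ωₙ²: ωₙ = √40 ≈ 6.325 rad/s and ζ = 12/(2·√40) ≈ 0.9487.
ζωₙ = 12/2 = 6, so t_s ≈ 4/(ζωₙ) = 4/6 ≈ 0.6667 s.

t_s ≈ 0.6667 s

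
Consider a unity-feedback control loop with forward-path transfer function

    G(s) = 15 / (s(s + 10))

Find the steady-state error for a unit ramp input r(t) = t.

G(s) has one pole at the origin.
This is a Type 1 system. Kv = lim_{s→0} s·G(s) = 15/10 = 3/2.
e_ss = 1/Kv = 1/(3/2) = 2/3 ≈ 0.6667.

e_ss = 0.6667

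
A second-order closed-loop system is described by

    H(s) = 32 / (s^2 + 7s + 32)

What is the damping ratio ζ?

Compare the denominator to the standard form s^2 + 2ζωₙs + ωₙ².
ωₙ² = 32, so ωₙ = √32 ≈ 5.657 rad/s.
2ζωₙ = 7, so ζ = 7/(2·√32) ≈ 0.6187.

ζ ≈ 0.6187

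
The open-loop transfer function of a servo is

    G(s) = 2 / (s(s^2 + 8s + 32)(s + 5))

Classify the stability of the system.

marginally stable

The poles can be read from the denominator factors: s = 0, -4 ± 4j, -5.
Since the simple pole(s) at s = 0 lie on the jω-axis with none in the right half-plane, the system is marginally stable.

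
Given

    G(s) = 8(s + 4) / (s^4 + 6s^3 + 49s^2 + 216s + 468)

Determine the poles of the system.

s = 6j, -6j, -3 + 2j, -3 - 2j

The poles are the roots of the denominator s^4 + 6s^3 + 49s^2 + 216s + 468 = 0.
No real roots exist; factor into two real quadratics: (s^2 + 36)(s^2 + 6s + 13) = 0.
Each quadratic gives a conjugate pair via the quadratic formula.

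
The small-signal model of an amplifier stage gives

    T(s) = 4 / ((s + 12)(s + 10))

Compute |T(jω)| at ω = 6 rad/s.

Substitute s = j6: numerator = 4, denominator = 84 + j132.
|T(j6)| = |4| / |84 + j132| = 4 / 156.46 ≈ 0.02557.

|T(j6)| ≈ 0.02557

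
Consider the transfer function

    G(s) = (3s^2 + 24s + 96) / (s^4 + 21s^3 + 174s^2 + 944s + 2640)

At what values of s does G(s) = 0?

s = -4 + 4j, -4 - 4j

Set the numerator to zero: 3s^2 + 24s + 96 = 0, i.e. 3·(s^2 + 8s + 32) = 0.
Factoring: (s^2 + 8s + 32) = 0.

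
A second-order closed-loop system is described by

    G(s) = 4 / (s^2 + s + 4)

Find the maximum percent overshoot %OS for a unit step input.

%OS ≈ 44.4%

Comparing s^2 + s + 4 to s^2 + 2ζωₙs + ωₙ²: ωₙ = 2 rad/s and ζ = 1/(2·2) = 0.25.
%OS = 100·exp(−πζ/√(1−ζ²)) = 100·exp(−π·0.25/√(1−0.25²)) ≈ 44.4%.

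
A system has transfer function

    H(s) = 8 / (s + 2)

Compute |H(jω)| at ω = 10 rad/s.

|H(j10)| ≈ 0.7845

Substitute s = j10: numerator = 8, denominator = 2 + j10.
|H(j10)| = |8| / |2 + j10| = 8 / 10.198 ≈ 0.7845.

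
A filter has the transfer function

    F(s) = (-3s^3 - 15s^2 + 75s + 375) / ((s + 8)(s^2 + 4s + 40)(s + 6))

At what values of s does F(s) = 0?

s = -5, -5, 5

Set the numerator to zero: -3s^3 - 15s^2 + 75s + 375 = 0, i.e. -3·(s^3 + 5s^2 - 25s - 125) = 0.
Factoring: (s + 5)^2(s - 5) = 0.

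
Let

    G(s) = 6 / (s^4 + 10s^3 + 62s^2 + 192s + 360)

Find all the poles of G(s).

The poles are the roots of the denominator s^4 + 10s^3 + 62s^2 + 192s + 360 = 0.
No real roots exist; factor into two real quadratics: (s^2 + 6s + 18)(s^2 + 4s + 20) = 0.
Each quadratic gives a conjugate pair via the quadratic formula.

s = -3 + 3j, -3 - 3j, -2 + 4j, -2 - 4j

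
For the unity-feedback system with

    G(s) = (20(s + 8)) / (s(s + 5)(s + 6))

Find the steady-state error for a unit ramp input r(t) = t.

G(s) has one pole at the origin.
This is a Type 1 system. Kv = lim_{s→0} s·G(s) = 160/30 = 16/3.
e_ss = 1/Kv = 1/(16/3) = 3/16 ≈ 0.1875.

e_ss = 0.1875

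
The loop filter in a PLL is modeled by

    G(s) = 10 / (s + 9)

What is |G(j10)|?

Substitute s = j10: numerator = 10, denominator = 9 + j10.
|G(j10)| = |10| / |9 + j10| = 10 / 13.454 ≈ 0.7433.

|G(j10)| ≈ 0.7433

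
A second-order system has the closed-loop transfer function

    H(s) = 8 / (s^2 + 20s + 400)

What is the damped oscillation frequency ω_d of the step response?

ω_d ≈ 17.32 rad/s

Comparing s^2 + 20s + 400 to s^2 + 2ζωₙs + ωₙ²: ωₙ = 20 rad/s and ζ = 20/(2·20) = 0.5.
ζωₙ = 20/2 = 10, so ω_d = ωₙ√(1−ζ²) = √(ωₙ² − (ζωₙ)²) = √(400 − 10²) = √300 ≈ 17.32 rad/s.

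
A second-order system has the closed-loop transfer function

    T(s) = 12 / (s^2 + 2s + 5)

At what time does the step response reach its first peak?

Comparing s^2 + 2s + 5 to s^2 + 2ζωₙs + ωₙ²: ωₙ = √5 ≈ 2.236 rad/s and ζ = 2/(2·√5) ≈ 0.4472.
ζωₙ = 2/2 = 1, so ω_d = ωₙ√(1−ζ²) = √(ωₙ² − (ζωₙ)²) = √(5 − 1²) = √4 = 2 rad/s.
t_p = π/ω_d = π/2 ≈ 1.571 s.

t_p ≈ 1.571 s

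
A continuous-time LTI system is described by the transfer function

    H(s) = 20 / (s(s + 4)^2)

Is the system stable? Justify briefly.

The poles can be read from the denominator factors: s = 0, -4, -4.
Since the simple pole(s) at s = 0 lie on the jω-axis with none in the right half-plane, the system is marginally stable.

marginally stable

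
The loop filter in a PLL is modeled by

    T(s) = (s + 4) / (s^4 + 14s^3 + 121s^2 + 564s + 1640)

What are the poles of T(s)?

The poles are the roots of the denominator s^4 + 14s^3 + 121s^2 + 564s + 1640 = 0.
No real roots exist; factor into two real quadratics: (s^2 + 4s + 40)(s^2 + 10s + 41) = 0.
Each quadratic gives a conjugate pair via the quadratic formula.

s = -2 ± 6j, -5 ± 4j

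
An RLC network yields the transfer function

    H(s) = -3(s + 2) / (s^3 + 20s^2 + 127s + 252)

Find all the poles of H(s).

The poles are the roots of the denominator s^3 + 20s^2 + 127s + 252 = 0.
Trying s = -9: the polynomial evaluates to 0, so (s + 9) is a factor.
Dividing out leaves s^2 + 11s + 28 = 0.
Factoring the quadratic: (s + 4)(s + 7) = 0.

s = -9, -4, -7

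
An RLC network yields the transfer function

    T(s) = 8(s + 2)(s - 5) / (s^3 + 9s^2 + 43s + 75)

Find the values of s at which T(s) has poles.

s = -3 ± 4j, -3

The poles are the roots of the denominator s^3 + 9s^2 + 43s + 75 = 0.
Trying s = -3: the polynomial evaluates to 0, so (s + 3) is a factor.
Dividing out leaves s^2 + 6s + 25 = 0.
The quadratic formula then gives s = -3 ± 4j.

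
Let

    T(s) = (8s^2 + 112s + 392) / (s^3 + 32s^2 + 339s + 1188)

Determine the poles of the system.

The poles are the roots of the denominator s^3 + 32s^2 + 339s + 1188 = 0.
Trying s = -11: the polynomial evaluates to 0, so (s + 11) is a factor.
Dividing out leaves s^2 + 21s + 108 = 0.
Factoring the quadratic: (s + 12)(s + 9) = 0.

s = -11, -12, -9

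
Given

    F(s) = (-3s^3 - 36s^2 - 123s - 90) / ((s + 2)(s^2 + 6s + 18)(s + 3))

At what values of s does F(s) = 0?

s = -6, -1, -5

Set the numerator to zero: -3s^3 - 36s^2 - 123s - 90 = 0, i.e. -3·(s^3 + 12s^2 + 41s + 30) = 0.
Factoring: (s + 6)(s + 1)(s + 5) = 0.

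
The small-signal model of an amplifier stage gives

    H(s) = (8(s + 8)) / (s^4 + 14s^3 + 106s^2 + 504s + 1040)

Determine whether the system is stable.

stable

The denominator s^4 + 14s^3 + 106s^2 + 504s + 1040 factors as (s^2 + 10s + 26)(s^2 + 4s + 40), giving poles at s = -5 ± j, -2 ± 6j.
Since all poles lie strictly in the left half-plane, the system is stable.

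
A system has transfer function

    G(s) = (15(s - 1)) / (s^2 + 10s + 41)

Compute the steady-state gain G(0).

Set s = 0: G(0) = (-15) / (41) = -15/41.

G(0) = -15/41 ≈ -0.3659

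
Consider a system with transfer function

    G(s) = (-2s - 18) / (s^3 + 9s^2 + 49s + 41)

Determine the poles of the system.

s = -4 ± 5j, -1

The poles are the roots of the denominator s^3 + 9s^2 + 49s + 41 = 0.
Trying s = -1: the polynomial evaluates to 0, so (s + 1) is a factor.
Dividing out leaves s^2 + 8s + 41 = 0.
The quadratic formula then gives s = -4 ± 5j.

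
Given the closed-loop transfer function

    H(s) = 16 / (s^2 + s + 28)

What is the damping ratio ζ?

ζ ≈ 0.09449

Compare the denominator to the standard form s^2 + 2ζωₙs + ωₙ².
ωₙ² = 28, so ωₙ = √28 ≈ 5.292 rad/s.
2ζωₙ = 1, so ζ = 1/(2·√28) ≈ 0.09449.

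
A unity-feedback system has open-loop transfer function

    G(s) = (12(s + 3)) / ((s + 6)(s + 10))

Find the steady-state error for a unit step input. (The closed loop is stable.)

G(s) has no poles at the origin.
This is a Type 0 system. Kp = lim_{s→0} G(s) = 36/60 = 3/5.
e_ss = 1/(1 + Kp) = 1/(1 + 3/5) = 5/8 ≈ 0.6250.

e_ss = 0.6250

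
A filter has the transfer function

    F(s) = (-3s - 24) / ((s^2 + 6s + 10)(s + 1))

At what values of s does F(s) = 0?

Set the numerator to zero: -3s - 24 = 0, i.e. -3·(s + 8) = 0.
So s = -8.

s = -8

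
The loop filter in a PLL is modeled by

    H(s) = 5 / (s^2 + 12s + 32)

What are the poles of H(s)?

The poles are the roots of the denominator s^2 + 12s + 32 = 0.
Factoring: (s + 4)(s + 8) = 0, so s = -4 and s = -8.

s = -4, -8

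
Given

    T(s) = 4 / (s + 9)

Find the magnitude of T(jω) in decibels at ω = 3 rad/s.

|T(j3)|_dB ≈ -7.50 dB

Substitute s = j3: numerator = 4, denominator = 9 + j3.
|T(j3)| = |4| / |9 + j3| = 4 / 9.4868 ≈ 0.4216.
In decibels: 20·log₁₀(0.4216) ≈ -7.50 dB.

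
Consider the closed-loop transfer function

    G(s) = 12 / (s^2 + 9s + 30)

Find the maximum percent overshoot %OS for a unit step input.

Comparing s^2 + 9s + 30 to s^2 + 2ζωₙs + ωₙ²: ωₙ = √30 ≈ 5.477 rad/s and ζ = 9/(2·√30) ≈ 0.8216.
%OS = 100·exp(−πζ/√(1−ζ²)) = 100·exp(−π·0.8216/√(1−0.8216²)) ≈ 1.08%.

%OS ≈ 1.08%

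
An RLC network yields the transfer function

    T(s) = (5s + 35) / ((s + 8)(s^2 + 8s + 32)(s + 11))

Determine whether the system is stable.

The poles can be read from the denominator factors: s = -8, -4 ± 4j, -11.
Since all poles lie strictly in the left half-plane, the system is stable.

stable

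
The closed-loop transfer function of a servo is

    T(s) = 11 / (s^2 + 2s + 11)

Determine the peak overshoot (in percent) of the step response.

Comparing s^2 + 2s + 11 to s^2 + 2ζωₙs + ωₙ²: ωₙ = √11 ≈ 3.317 rad/s and ζ = 2/(2·√11) ≈ 0.3015.
%OS = 100·exp(−πζ/√(1−ζ²)) = 100·exp(−π·0.3015/√(1−0.3015²)) ≈ 37.0%.

%OS ≈ 37.0%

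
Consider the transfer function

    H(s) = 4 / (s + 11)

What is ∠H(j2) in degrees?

∠H(j2) ≈ -10.30°

At s = j2: numerator = 4, denominator = 11 + j2.
∠H = ∠num − ∠den = 0° − (10.305°) = -10.30°.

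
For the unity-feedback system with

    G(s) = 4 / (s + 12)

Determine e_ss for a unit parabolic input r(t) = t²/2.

G(s) has no poles at the origin.
This is a Type 0 system; Ka = lim_{s→0} s^2·G(s) = 0, so the steady-state error for a parabola input is infinite.

e_ss = ∞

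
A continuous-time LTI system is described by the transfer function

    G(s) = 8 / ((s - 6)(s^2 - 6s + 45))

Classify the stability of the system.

The poles can be read from the denominator factors: s = 6, 3 ± 6j.
Since the pole(s) at s = 6, 3 + 6j, 3 - 6j lie in the right half-plane, the system is unstable.

unstable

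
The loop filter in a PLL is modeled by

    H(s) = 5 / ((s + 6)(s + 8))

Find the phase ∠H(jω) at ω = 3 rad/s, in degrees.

At s = j3: numerator = 5, denominator = 39 + j42.
∠H = ∠num − ∠den = 0° − (47.121°) = -47.12°.

∠H(j3) ≈ -47.12°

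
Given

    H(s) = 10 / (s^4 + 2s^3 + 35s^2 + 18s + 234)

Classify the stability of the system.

marginally stable

The denominator s^4 + 2s^3 + 35s^2 + 18s + 234 factors as (s^2 + 9)(s^2 + 2s + 26), giving poles at s = 3j, -3j, -1 + 5j, -1 - 5j.
Since the simple pole(s) at s = 3j, -3j lie on the jω-axis with none in the right half-plane, the system is marginally stable.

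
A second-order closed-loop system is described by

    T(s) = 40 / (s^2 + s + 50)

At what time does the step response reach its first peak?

t_p ≈ 0.4454 s

Comparing s^2 + s + 50 to s^2 + 2ζωₙs + ωₙ²: ωₙ = √50 ≈ 7.071 rad/s and ζ = 1/(2·√50) ≈ 0.07071.
ζωₙ = 1/2 = 0.5, so ω_d = ωₙ√(1−ζ²) = √(ωₙ² − (ζωₙ)²) = √(50 − 0.5²) = √49.75 ≈ 7.053 rad/s.
t_p = π/ω_d = π/7.053 ≈ 0.4454 s.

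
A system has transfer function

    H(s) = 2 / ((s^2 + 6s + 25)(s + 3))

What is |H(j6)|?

|H(j6)| ≈ 0.007920

Substitute s = j6: numerator = 2, denominator = -249 + j42.
|H(j6)| = |2| / |-249 + j42| = 2 / 252.52 ≈ 0.007920.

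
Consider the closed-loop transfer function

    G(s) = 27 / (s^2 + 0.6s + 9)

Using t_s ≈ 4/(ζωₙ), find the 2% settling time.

t_s ≈ 13.33 s

Comparing s^2 + 0.6s + 9 to s^2 + 2ζωₙs + ωₙ²: ωₙ = 3 rad/s and ζ = 0.6/(2·3) = 0.1.
ζωₙ = 0.6/2 = 0.3, so t_s ≈ 4/(ζωₙ) = 4/0.3 ≈ 13.33 s.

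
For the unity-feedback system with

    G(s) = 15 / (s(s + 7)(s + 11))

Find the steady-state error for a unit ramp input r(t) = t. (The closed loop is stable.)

G(s) has one pole at the origin.
This is a Type 1 system. Kv = lim_{s→0} s·G(s) = 15/77.
e_ss = 1/Kv = 1/(15/77) = 77/15 ≈ 5.133.

e_ss = 5.133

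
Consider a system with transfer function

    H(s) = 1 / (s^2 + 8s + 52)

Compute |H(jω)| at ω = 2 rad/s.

Substitute s = j2: numerator = 1, denominator = 48 + j16.
|H(j2)| = |1| / |48 + j16| = 1 / 50.596 ≈ 0.01976.

|H(j2)| ≈ 0.01976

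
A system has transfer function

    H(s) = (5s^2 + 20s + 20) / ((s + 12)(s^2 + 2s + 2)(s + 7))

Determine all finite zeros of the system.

Set the numerator to zero: 5s^2 + 20s + 20 = 0, i.e. 5·(s^2 + 4s + 4) = 0.
Factoring: (s + 2)^2 = 0.

s = -2, -2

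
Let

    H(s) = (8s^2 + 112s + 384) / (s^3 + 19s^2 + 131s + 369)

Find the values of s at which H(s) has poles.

The poles are the roots of the denominator s^3 + 19s^2 + 131s + 369 = 0.
Trying s = -9: the polynomial evaluates to 0, so (s + 9) is a factor.
Dividing out leaves s^2 + 10s + 41 = 0.
The quadratic formula then gives s = -5 ± 4j.

s = -5 + 4j, -5 - 4j, -9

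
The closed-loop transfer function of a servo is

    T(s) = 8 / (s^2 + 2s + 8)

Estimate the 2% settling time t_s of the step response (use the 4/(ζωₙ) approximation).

t_s ≈ 4 s

Comparing s^2 + 2s + 8 to s^2 + 2ζωₙs + ωₙ²: ωₙ = √8 ≈ 2.828 rad/s and ζ = 2/(2·√8) ≈ 0.3536.
ζωₙ = 2/2 = 1, so t_s ≈ 4/(ζωₙ) = 4/1 = 4 s.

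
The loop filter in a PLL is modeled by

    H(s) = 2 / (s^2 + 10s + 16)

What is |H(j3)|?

Substitute s = j3: numerator = 2, denominator = 7 + j30.
|H(j3)| = |2| / |7 + j30| = 2 / 30.806 ≈ 0.06492.

|H(j3)| ≈ 0.06492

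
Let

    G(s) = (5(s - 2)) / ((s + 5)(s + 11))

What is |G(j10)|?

Substitute s = j10: numerator = -10 + j50, denominator = -45 + j160.
|G(j10)| = |-10 + j50| / |-45 + j160| = 50.990 / 166.21 ≈ 0.3068.

|G(j10)| ≈ 0.3068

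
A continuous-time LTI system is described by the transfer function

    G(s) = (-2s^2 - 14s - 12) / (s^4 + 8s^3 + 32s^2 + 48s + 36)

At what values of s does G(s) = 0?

Set the numerator to zero: -2s^2 - 14s - 12 = 0, i.e. -2·(s^2 + 7s + 6) = 0.
Factoring: (s + 1)(s + 6) = 0.

s = -1, -6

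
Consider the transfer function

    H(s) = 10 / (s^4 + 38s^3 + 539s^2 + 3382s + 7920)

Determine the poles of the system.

The poles are the roots of the denominator s^4 + 38s^3 + 539s^2 + 3382s + 7920 = 0.
Trying s = -10: the polynomial evaluates to 0, so (s + 10) is a factor.
Dividing out leaves s^3 + 28s^2 + 259s + 792 = 0.
This factors further as (s + 11)(s + 9)(s + 8) = 0.

s = -10, -11, -9, -8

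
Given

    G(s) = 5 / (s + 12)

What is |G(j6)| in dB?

Substitute s = j6: numerator = 5, denominator = 12 + j6.
|G(j6)| = |5| / |12 + j6| = 5 / 13.416 ≈ 0.3727.
In decibels: 20·log₁₀(0.3727) ≈ -8.57 dB.

|G(j6)|_dB ≈ -8.57 dB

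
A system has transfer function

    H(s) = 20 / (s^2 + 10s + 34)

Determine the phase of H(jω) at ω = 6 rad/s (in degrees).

At s = j6: numerator = 20, denominator = -2 + j60.
∠H = ∠num − ∠den = 0° − (91.909°) = -91.91°.

∠H(j6) ≈ -91.91°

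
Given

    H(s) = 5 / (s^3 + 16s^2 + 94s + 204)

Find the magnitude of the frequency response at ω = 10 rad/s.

Substitute s = j10: numerator = 5, denominator = -1396 - j60.
|H(j10)| = |5| / |-1396 - j60| = 5 / 1397.3 ≈ 0.003578.

|H(j10)| ≈ 0.003578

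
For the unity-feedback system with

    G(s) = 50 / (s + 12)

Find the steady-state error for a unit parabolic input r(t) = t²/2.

e_ss = ∞

G(s) has no poles at the origin.
This is a Type 0 system; Ka = lim_{s→0} s^2·G(s) = 0, so the steady-state error for a parabola input is infinite.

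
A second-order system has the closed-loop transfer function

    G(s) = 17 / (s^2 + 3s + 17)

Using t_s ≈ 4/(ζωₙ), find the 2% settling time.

t_s ≈ 2.667 s

Comparing s^2 + 3s + 17 to s^2 + 2ζωₙs + ωₙ²: ωₙ = √17 ≈ 4.123 rad/s and ζ = 3/(2·√17) ≈ 0.3638.
ζωₙ = 3/2 = 1.5, so t_s ≈ 4/(ζωₙ) = 4/1.5 ≈ 2.667 s.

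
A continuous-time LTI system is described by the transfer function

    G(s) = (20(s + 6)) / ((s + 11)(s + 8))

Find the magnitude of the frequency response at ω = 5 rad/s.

Substitute s = j5: numerator = 120 + j100, denominator = 63 + j95.
|G(j5)| = |120 + j100| / |63 + j95| = 156.20 / 113.99 ≈ 1.370.

|G(j5)| ≈ 1.370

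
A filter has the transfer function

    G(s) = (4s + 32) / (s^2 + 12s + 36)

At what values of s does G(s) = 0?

s = -8

Set the numerator to zero: 4s + 32 = 0, i.e. 4·(s + 8) = 0.
So s = -8.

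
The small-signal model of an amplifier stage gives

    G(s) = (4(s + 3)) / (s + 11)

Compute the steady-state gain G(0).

G(0) = 12/11 ≈ 1.091

At s = 0 each factor (s + a) contributes a and each (s^2 + bs + c) contributes c.
G(0) = 4·(3) / ((11)) = 12/11 = 12/11.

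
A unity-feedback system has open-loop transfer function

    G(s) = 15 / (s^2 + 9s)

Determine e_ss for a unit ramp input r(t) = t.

G(s) has one pole at the origin.
This is a Type 1 system. Kv = lim_{s→0} s·G(s) = 15/9 = 5/3.
e_ss = 1/Kv = 1/(5/3) = 3/5 ≈ 0.6000.

e_ss = 0.6000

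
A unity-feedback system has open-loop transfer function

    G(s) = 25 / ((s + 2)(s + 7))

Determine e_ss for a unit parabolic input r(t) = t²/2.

G(s) has no poles at the origin.
This is a Type 0 system; Ka = lim_{s→0} s^2·G(s) = 0, so the steady-state error for a parabola input is infinite.

e_ss = ∞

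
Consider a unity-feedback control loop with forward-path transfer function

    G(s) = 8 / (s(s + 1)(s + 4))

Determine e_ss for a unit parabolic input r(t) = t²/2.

e_ss = ∞

G(s) has one pole at the origin.
This is a Type 1 system; Ka = lim_{s→0} s^2·G(s) = 0, so the steady-state error for a parabola input is infinite.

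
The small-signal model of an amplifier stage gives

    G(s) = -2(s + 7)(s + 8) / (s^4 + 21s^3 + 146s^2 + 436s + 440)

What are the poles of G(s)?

s = -4 + 2j, -4 - 2j, -2, -11

The poles are the roots of the denominator s^4 + 21s^3 + 146s^2 + 436s + 440 = 0.
Trying s = -2: the polynomial evaluates to 0, so (s + 2) is a factor.
Dividing out leaves s^3 + 19s^2 + 108s + 220 = 0.
This factors further as (s^2 + 8s + 20)(s + 11) = 0.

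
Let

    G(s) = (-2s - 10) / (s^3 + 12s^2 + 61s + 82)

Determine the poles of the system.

s = -5 ± 4j, -2

The poles are the roots of the denominator s^3 + 12s^2 + 61s + 82 = 0.
Trying s = -2: the polynomial evaluates to 0, so (s + 2) is a factor.
Dividing out leaves s^2 + 10s + 41 = 0.
The quadratic formula then gives s = -5 ± 4j.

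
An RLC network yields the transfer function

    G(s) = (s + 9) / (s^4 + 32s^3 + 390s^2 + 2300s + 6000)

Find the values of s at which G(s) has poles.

The poles are the roots of the denominator s^4 + 32s^3 + 390s^2 + 2300s + 6000 = 0.
Trying s = -12: the polynomial evaluates to 0, so (s + 12) is a factor.
Dividing out leaves s^3 + 20s^2 + 150s + 500 = 0.
This factors further as (s^2 + 10s + 50)(s + 10) = 0.

s = -5 ± 5j, -12, -10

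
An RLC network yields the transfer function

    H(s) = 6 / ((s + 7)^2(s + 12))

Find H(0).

H(0) = 1/98 ≈ 0.01020

At s = 0 each factor (s + a) contributes a and each (s^2 + bs + c) contributes c.
H(0) = 6·1 / ((7) · (7) · (12)) = 6/588 = 1/98.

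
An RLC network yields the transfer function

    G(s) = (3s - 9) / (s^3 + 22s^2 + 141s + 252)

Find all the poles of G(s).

s = -12, -7, -3

The poles are the roots of the denominator s^3 + 22s^2 + 141s + 252 = 0.
Trying s = -12: the polynomial evaluates to 0, so (s + 12) is a factor.
Dividing out leaves s^2 + 10s + 21 = 0.
Factoring the quadratic: (s + 7)(s + 3) = 0.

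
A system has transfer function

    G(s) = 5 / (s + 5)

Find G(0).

At s = 0 each factor (s + a) contributes a and each (s^2 + bs + c) contributes c.
G(0) = 5·1 / ((5)) = 5/5 = 1.

G(0) = 1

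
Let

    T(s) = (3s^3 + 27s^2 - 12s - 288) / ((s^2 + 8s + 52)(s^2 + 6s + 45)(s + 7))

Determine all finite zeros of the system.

Set the numerator to zero: 3s^3 + 27s^2 - 12s - 288 = 0, i.e. 3·(s^3 + 9s^2 - 4s - 96) = 0.
Factoring: (s - 3)(s + 8)(s + 4) = 0.

s = 3, -8, -4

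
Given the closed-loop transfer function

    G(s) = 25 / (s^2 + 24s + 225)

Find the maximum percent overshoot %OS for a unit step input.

%OS ≈ 1.52%

Comparing s^2 + 24s + 225 to s^2 + 2ζωₙs + ωₙ²: ωₙ = 15 rad/s and ζ = 24/(2·15) = 0.8.
%OS = 100·exp(−πζ/√(1−ζ²)) = 100·exp(−π·0.8/√(1−0.8²)) ≈ 1.52%.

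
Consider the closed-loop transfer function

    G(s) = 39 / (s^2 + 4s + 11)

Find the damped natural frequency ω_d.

Comparing s^2 + 4s + 11 to s^2 + 2ζωₙs + ωₙ²: ωₙ = √11 ≈ 3.317 rad/s and ζ = 4/(2·√11) ≈ 0.6030.
ζωₙ = 4/2 = 2, so ω_d = ωₙ√(1−ζ²) = √(ωₙ² − (ζωₙ)²) = √(11 − 2²) = √7 ≈ 2.646 rad/s.

ω_d ≈ 2.646 rad/s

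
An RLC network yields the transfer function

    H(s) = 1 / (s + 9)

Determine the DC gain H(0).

Set s = 0: H(0) = (1) / (9) = 1/9.

H(0) = 1/9 ≈ 0.1111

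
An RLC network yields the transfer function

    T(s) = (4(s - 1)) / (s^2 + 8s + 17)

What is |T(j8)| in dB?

Substitute s = j8: numerator = -4 + j32, denominator = -47 + j64.
|T(j8)| = |-4 + j32| / |-47 + j64| = 32.249 / 79.404 ≈ 0.4061.
In decibels: 20·log₁₀(0.4061) ≈ -7.83 dB.

|T(j8)|_dB ≈ -7.83 dB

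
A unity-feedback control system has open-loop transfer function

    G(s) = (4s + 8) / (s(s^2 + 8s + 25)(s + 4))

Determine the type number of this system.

Type 1

The denominator has 1 factor of s at the origin (free integrator), so this is a Type 1 system.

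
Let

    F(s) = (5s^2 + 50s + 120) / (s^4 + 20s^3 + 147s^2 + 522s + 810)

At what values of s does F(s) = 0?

s = -6, -4

Set the numerator to zero: 5s^2 + 50s + 120 = 0, i.e. 5·(s^2 + 10s + 24) = 0.
Factoring: (s + 6)(s + 4) = 0.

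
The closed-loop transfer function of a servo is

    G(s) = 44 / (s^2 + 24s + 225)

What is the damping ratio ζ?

ζ = 0.8

Compare the denominator to the standard form s^2 + 2ζωₙs + ωₙ².
ωₙ² = 225, so ωₙ = 15 rad/s.
2ζωₙ = 24, so ζ = 24/(2·15) = 0.8.
With ζ = 0.8 the response is underdamped.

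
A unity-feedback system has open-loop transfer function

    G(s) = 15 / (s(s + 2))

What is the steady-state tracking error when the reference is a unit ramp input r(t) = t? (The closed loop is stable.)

e_ss = 0.1333

G(s) has one pole at the origin.
This is a Type 1 system. Kv = lim_{s→0} s·G(s) = 15/2.
e_ss = 1/Kv = 1/(15/2) = 2/15 ≈ 0.1333.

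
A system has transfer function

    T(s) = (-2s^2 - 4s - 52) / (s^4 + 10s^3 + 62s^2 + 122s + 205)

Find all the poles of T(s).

The poles are the roots of the denominator s^4 + 10s^3 + 62s^2 + 122s + 205 = 0.
No real roots exist; factor into two real quadratics: (s^2 + 8s + 41)(s^2 + 2s + 5) = 0.
Each quadratic gives a conjugate pair via the quadratic formula.

s = -4 ± 5j, -1 ± 2j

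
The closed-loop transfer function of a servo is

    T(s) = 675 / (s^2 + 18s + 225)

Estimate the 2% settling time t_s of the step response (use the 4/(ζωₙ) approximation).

Comparing s^2 + 18s + 225 to s^2 + 2ζωₙs + ωₙ²: ωₙ = 15 rad/s and ζ = 18/(2·15) = 0.6.
ζωₙ = 18/2 = 9, so t_s ≈ 4/(ζωₙ) = 4/9 ≈ 0.4444 s.

t_s ≈ 0.4444 s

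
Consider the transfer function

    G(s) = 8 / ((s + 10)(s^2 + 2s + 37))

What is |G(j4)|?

Substitute s = j4: numerator = 8, denominator = 178 + j164.
|G(j4)| = |8| / |178 + j164| = 8 / 242.03 ≈ 0.03305.

|G(j4)| ≈ 0.03305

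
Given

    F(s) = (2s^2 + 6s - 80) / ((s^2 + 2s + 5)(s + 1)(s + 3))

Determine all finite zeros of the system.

Set the numerator to zero: 2s^2 + 6s - 80 = 0, i.e. 2·(s^2 + 3s - 40) = 0.
Factoring: (s - 5)(s + 8) = 0.

s = 5, -8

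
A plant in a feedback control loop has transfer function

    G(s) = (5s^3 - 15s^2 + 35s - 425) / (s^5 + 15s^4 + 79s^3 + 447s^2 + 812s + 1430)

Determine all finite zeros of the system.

s = -1 + 4j, -1 - 4j, 5

Set the numerator to zero: 5s^3 - 15s^2 + 35s - 425 = 0, i.e. 5·(s^3 - 3s^2 + 7s - 85) = 0.
Factoring: (s^2 + 2s + 17)(s - 5) = 0.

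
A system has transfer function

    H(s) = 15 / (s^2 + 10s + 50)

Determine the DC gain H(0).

Set s = 0: H(0) = (15) / (50) = 3/10.

H(0) = 3/10 ≈ 0.3000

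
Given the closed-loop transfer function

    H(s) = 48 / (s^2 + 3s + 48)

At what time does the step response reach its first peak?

Comparing s^2 + 3s + 48 to s^2 + 2ζωₙs + ωₙ²: ωₙ = √48 ≈ 6.928 rad/s and ζ = 3/(2·√48) ≈ 0.2165.
ζωₙ = 3/2 = 1.5, so ω_d = ωₙ√(1−ζ²) = √(ωₙ² − (ζωₙ)²) = √(48 − 1.5²) = √45.75 ≈ 6.764 rad/s.
t_p = π/ω_d = π/6.764 ≈ 0.4645 s.

t_p ≈ 0.4645 s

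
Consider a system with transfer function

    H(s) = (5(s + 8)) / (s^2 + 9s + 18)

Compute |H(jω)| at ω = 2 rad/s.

Substitute s = j2: numerator = 40 + j10, denominator = 14 + j18.
|H(j2)| = |40 + j10| / |14 + j18| = 41.231 / 22.804 ≈ 1.808.

|H(j2)| ≈ 1.808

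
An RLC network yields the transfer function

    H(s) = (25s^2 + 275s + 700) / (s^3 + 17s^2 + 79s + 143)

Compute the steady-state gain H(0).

H(0) = 700/143 ≈ 4.895

Set s = 0: H(0) = (700) / (143) = 700/143.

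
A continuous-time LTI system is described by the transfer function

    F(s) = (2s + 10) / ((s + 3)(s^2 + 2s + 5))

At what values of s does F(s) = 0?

Set the numerator to zero: 2s + 10 = 0, i.e. 2·(s + 5) = 0.
So s = -5.

s = -5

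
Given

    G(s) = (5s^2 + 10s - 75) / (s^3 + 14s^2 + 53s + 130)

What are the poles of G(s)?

s = -2 ± 3j, -10

The poles are the roots of the denominator s^3 + 14s^2 + 53s + 130 = 0.
Trying s = -10: the polynomial evaluates to 0, so (s + 10) is a factor.
Dividing out leaves s^2 + 4s + 13 = 0.
The quadratic formula then gives s = -2 ± 3j.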